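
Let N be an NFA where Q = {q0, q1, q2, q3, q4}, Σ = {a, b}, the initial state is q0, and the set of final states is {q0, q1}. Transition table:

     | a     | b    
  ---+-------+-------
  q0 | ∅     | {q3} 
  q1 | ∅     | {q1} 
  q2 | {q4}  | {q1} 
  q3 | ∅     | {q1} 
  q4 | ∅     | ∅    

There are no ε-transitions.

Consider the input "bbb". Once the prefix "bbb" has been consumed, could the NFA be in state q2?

No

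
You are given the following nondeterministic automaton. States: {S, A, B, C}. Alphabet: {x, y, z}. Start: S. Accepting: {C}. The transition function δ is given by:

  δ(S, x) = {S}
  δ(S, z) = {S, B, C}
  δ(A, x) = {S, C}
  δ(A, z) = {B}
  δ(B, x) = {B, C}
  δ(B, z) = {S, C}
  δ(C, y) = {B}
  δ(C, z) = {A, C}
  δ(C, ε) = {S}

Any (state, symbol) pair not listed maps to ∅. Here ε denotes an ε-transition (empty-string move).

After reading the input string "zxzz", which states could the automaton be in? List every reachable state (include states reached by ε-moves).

{S, A, B, C}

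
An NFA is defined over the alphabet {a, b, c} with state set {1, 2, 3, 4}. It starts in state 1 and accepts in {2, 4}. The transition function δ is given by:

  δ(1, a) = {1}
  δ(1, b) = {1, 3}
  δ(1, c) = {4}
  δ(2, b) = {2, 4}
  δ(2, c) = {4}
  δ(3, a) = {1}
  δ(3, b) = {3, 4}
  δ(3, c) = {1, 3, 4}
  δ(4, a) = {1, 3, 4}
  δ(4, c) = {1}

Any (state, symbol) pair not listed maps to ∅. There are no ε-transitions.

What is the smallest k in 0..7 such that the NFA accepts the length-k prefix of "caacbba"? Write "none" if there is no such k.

Start in {1}.
Read 'c': {1} → {4}.
None of the earlier sets intersect F, but {4} does.

1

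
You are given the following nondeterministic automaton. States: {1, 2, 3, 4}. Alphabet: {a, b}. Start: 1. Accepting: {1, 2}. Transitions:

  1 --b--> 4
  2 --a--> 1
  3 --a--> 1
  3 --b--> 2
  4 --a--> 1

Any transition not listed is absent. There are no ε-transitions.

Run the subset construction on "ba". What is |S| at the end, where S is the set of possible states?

1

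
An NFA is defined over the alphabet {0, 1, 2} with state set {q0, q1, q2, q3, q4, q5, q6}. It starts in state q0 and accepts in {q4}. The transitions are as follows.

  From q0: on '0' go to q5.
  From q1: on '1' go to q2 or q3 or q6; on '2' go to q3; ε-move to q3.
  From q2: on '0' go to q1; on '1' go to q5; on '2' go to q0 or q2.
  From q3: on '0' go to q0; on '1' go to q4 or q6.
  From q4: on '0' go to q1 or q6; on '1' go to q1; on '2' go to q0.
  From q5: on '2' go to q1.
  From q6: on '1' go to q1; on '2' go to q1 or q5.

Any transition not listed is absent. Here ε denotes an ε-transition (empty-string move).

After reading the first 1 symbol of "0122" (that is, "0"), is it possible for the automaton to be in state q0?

No

Start in {q0}.
Read '0': q0→{q5}; now {q5}.
State q0 is not in {q5}.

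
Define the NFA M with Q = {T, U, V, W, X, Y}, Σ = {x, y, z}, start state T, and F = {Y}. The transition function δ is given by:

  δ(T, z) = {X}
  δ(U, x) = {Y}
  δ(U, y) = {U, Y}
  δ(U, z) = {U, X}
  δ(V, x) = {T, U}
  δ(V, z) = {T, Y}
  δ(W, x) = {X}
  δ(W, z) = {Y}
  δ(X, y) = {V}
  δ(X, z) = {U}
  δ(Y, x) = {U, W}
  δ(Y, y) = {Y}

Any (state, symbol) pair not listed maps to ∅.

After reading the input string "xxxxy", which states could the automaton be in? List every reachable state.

Start in {T}.
Read 'x': T→∅; now ∅.
The set is empty and remains empty for the remaining 4 symbols.

∅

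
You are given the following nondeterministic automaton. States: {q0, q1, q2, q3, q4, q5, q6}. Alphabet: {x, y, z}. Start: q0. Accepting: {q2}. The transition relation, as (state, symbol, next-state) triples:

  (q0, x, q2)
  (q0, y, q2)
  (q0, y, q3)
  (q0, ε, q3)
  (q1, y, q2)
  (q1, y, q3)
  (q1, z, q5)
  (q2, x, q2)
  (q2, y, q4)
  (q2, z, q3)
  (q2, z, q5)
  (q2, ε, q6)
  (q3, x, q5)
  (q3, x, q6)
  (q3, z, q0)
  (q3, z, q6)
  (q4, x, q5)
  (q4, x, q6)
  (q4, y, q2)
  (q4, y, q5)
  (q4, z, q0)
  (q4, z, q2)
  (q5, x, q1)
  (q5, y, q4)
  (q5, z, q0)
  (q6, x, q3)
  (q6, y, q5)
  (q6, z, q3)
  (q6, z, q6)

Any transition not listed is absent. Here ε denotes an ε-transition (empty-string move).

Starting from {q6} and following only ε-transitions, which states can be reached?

{q6}

Begin with {q6}.
No ε-moves leave this set, so the closure equals the set itself.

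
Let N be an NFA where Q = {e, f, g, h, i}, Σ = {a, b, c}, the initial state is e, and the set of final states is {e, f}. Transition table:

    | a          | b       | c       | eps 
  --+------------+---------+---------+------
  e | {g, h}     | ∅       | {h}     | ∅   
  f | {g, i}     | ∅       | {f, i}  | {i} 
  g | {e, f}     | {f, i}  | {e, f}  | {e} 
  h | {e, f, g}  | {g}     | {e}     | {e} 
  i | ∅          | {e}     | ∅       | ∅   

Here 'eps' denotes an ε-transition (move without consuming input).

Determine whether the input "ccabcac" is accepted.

Yes

Start in {e}.
Read 'c': e→{h}; union {h}; ε-closure = {e, h}.
Read 'c': e→{h}, h→{e}; now {e, h}.
Read 'a': e→{g, h}, h→{e, f, g}; union {e, f, g, h}; ε-closure = {e, f, g, h, i}.
Read 'b': e→∅, f→∅, g→{f, i}, h→{g}, i→{e}; now {e, f, g, i}.
Read 'c': e→{h}, f→{f, i}, g→{e, f}, i→∅; now {e, f, h, i}.
Read 'a': e→{g, h}, f→{g, i}, h→{e, f, g}, i→∅; now {e, f, g, h, i}.
Read 'c': e→{h}, f→{f, i}, g→{e, f}, h→{e}, i→∅; now {e, f, h, i}.
The final set {e, f, h, i} contains the accepting states e, f.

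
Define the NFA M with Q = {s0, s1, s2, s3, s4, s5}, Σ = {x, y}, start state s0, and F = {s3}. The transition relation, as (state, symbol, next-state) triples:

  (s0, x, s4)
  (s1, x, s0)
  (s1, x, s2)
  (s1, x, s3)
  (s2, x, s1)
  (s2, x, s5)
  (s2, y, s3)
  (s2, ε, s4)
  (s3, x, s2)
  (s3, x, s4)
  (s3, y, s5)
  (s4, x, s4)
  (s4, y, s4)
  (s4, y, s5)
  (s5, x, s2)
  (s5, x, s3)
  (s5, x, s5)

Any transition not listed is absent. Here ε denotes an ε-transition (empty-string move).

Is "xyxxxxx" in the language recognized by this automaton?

Yes

Start in {s0}.
Read 'x': {s0} → {s4}.
Read 'y': {s4} → {s4, s5}.
Read 'x': {s4, s5} → {s2, s3, s4, s5}.
Read 'x': {s2, s3, s4, s5} → {s1, s2, s3, s4, s5}.
Read 'x': {s1, s2, s3, s4, s5} → {s0, s1, s2, s3, s4, s5}.
Read 'x': {s0, s1, s2, s3, s4, s5} → {s0, s1, s2, s3, s4, s5}.
Read 'x': {s0, s1, s2, s3, s4, s5} → {s0, s1, s2, s3, s4, s5}.
The final set {s0, s1, s2, s3, s4, s5} contains the accepting state s3.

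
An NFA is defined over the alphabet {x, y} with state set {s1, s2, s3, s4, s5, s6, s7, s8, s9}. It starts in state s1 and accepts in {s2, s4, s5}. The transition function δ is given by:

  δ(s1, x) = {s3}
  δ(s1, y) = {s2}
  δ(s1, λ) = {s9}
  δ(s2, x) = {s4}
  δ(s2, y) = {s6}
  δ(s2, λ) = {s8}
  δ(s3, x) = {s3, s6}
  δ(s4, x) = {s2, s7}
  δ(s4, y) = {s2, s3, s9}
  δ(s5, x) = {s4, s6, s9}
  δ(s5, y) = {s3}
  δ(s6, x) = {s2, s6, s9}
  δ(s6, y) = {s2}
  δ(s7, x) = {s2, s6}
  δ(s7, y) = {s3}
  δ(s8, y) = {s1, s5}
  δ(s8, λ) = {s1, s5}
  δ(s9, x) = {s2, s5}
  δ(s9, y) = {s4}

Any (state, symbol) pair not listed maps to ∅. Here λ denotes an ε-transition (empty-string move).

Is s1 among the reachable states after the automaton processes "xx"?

Start: ε-closure({s1}) = {s1, s9}.
Read 'x': s1→{s3}, s9→{s2, s5}; union {s2, s3, s5}; ε-closure = {s1, s2, s3, s5, s8, s9}.
Read 'x': s1→{s3}, s2→{s4}, s3→{s3, s6}, s5→{s4, s6, s9}, s8→∅, s9→{s2, s5}; union {s2, s3, s4, s5, s6, s9}; ε-closure = {s1, s2, s3, s4, s5, s6, s8, s9}.
State s1 is in {s1, s2, s3, s4, s5, s6, s8, s9}.

Yes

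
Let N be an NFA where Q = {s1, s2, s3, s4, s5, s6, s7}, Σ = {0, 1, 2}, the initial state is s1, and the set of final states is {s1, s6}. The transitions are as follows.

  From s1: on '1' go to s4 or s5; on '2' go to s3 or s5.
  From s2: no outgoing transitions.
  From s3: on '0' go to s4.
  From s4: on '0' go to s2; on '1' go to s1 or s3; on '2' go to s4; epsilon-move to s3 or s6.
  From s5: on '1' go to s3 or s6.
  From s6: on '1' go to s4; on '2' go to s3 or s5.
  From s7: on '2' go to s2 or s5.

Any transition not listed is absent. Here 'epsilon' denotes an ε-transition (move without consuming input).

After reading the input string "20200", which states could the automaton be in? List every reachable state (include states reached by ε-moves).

Start in {s1}.
Read '2': {s1} → {s3, s5}.
Read '0': {s3, s5} → {s3, s4, s6}.
Read '2': {s3, s4, s6} → {s3, s4, s5, s6}.
Read '0': {s3, s4, s5, s6} → {s2, s3, s4, s6}.
Read '0': {s2, s3, s4, s6} → {s2, s3, s4, s6}.

{s2, s3, s4, s6}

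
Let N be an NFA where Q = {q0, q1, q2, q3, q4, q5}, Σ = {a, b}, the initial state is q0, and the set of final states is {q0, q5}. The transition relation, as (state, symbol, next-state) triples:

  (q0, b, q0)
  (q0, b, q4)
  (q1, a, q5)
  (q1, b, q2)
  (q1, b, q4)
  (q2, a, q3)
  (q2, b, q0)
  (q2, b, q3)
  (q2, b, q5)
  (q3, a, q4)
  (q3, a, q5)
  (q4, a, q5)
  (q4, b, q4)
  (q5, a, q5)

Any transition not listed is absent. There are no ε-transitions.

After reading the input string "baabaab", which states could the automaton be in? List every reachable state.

Start in {q0}.
Read 'b': {q0} → {q0, q4}.
Read 'a': {q0, q4} → {q5}.
Read 'a': {q5} → {q5}.
Read 'b': {q5} → ∅.
The set is empty and remains empty for the remaining 3 symbols.

∅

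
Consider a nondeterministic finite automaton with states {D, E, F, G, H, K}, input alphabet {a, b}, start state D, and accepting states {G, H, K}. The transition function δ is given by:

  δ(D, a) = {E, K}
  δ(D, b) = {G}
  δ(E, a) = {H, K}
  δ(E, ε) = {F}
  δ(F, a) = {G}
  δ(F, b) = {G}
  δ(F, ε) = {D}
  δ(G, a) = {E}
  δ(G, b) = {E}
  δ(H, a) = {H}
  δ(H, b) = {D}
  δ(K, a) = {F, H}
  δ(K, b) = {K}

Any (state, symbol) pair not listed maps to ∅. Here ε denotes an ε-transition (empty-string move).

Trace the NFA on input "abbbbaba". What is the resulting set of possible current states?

{D, E, F, G, H, K}

Start in {D}.
Read 'a': D→{E, K}; union {E, K}; ε-closure = {D, E, F, K}.
Read 'b': D→{G}, E→∅, F→{G}, K→{K}; now {G, K}.
Read 'b': G→{E}, K→{K}; union {E, K}; ε-closure = {D, E, F, K}.
Read 'b': D→{G}, E→∅, F→{G}, K→{K}; now {G, K}.
Read 'b': G→{E}, K→{K}; union {E, K}; ε-closure = {D, E, F, K}.
Read 'a': D→{E, K}, E→{H, K}, F→{G}, K→{F, H}; union {E, F, G, H, K}; ε-closure = {D, E, F, G, H, K}.
Read 'b': D→{G}, E→∅, F→{G}, G→{E}, H→{D}, K→{K}; union {D, E, G, K}; ε-closure = {D, E, F, G, K}.
Read 'a': D→{E, K}, E→{H, K}, F→{G}, G→{E}, K→{F, H}; union {E, F, G, H, K}; ε-closure = {D, E, F, G, H, K}.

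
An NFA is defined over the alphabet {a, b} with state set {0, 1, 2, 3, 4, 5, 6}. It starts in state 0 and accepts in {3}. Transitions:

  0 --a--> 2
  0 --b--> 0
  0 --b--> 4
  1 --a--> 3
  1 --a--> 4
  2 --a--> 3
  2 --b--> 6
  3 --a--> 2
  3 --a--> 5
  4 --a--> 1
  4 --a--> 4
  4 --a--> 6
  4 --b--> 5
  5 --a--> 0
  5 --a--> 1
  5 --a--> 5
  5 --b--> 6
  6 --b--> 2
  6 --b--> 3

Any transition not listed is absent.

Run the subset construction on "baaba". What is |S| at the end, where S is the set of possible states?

Start in {0}.
Read 'b': 0→{0, 4}; now {0, 4}.
Read 'a': 0→{2}, 4→{1, 4, 6}; now {1, 2, 4, 6}.
Read 'a': 1→{3, 4}, 2→{3}, 4→{1, 4, 6}, 6→∅; now {1, 3, 4, 6}.
Read 'b': 1→∅, 3→∅, 4→{5}, 6→{2, 3}; now {2, 3, 5}.
Read 'a': 2→{3}, 3→{2, 5}, 5→{0, 1, 5}; now {0, 1, 2, 3, 5}.
That set has 5 states.

5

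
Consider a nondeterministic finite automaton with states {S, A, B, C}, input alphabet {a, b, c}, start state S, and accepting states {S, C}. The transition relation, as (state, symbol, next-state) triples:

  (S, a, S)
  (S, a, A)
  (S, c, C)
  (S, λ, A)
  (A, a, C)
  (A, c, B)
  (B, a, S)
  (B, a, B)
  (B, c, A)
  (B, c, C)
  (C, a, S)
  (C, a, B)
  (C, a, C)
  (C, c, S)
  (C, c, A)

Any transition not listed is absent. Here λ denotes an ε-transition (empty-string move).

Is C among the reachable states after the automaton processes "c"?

Start: ε-closure({S}) = {S, A}.
Read 'c': {S, A} → {B, C}.
State C is in {B, C}.

Yes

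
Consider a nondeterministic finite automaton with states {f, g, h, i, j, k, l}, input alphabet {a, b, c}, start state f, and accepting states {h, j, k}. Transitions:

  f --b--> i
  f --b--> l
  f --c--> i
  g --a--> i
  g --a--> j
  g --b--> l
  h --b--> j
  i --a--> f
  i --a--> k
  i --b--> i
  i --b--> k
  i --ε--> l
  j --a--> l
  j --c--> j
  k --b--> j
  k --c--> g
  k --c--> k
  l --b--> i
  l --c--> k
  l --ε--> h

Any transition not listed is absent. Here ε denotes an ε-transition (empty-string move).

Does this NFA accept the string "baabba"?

Start in {f}.
Read 'b': {f} → {h, i, l}.
Read 'a': {h, i, l} → {f, k}.
Read 'a': {f, k} → ∅.
The set is empty and remains empty for the remaining 3 symbols.
The final set ∅ contains no accepting state.

No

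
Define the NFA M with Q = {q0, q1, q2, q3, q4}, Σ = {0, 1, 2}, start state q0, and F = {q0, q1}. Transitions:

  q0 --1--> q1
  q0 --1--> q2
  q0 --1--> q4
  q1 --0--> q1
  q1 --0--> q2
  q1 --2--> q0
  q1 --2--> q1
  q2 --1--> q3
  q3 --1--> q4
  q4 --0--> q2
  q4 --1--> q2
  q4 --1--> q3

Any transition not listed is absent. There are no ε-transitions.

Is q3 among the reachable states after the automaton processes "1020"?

No

Start in {q0}.
Read '1': q0→{q1, q2, q4}; now {q1, q2, q4}.
Read '0': q1→{q1, q2}, q2→∅, q4→{q2}; now {q1, q2}.
Read '2': q1→{q0, q1}, q2→∅; now {q0, q1}.
Read '0': q0→∅, q1→{q1, q2}; now {q1, q2}.
State q3 is not in {q1, q2}.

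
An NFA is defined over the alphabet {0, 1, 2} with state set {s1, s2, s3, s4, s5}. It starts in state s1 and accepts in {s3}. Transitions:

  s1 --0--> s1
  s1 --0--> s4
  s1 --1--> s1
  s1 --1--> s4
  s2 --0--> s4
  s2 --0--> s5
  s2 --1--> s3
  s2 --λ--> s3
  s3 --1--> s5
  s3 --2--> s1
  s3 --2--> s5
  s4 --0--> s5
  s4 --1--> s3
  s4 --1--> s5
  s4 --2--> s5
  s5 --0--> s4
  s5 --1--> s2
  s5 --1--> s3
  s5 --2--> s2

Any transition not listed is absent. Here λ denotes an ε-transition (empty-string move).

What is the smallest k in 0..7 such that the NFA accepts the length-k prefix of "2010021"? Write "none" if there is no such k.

Start in {s1}.
Read '2': s1→∅; now ∅.
The set is empty and remains empty for the remaining 6 symbols.
No reachable set along the way intersects F.

none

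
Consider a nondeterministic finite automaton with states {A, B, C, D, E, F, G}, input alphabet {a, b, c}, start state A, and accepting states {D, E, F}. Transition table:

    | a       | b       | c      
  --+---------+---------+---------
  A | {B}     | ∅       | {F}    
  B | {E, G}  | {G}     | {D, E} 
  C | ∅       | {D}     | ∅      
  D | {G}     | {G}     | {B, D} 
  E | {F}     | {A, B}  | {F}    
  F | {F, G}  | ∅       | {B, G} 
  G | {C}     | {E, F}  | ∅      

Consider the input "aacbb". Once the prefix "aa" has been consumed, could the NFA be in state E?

Start in {A}.
Read 'a': A→{B}; now {B}.
Read 'a': B→{E, G}; now {E, G}.
State E is in {E, G}.

Yes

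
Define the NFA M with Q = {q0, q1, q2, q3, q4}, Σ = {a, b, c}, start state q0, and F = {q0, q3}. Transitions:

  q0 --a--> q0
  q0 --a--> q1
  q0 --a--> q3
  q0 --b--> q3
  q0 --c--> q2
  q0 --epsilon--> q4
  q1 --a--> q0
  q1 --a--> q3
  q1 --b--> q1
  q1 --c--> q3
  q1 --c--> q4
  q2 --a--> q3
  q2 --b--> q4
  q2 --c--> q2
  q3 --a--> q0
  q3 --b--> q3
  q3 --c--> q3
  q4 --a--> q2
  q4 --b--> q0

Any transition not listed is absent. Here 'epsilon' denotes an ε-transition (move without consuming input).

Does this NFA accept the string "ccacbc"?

Yes

Start: ε-closure({q0}) = {q0, q4}.
Read 'c': {q0, q4} → {q2}.
Read 'c': {q2} → {q2}.
Read 'a': {q2} → {q3}.
Read 'c': {q3} → {q3}.
Read 'b': {q3} → {q3}.
Read 'c': {q3} → {q3}.
The final set {q3} contains the accepting state q3.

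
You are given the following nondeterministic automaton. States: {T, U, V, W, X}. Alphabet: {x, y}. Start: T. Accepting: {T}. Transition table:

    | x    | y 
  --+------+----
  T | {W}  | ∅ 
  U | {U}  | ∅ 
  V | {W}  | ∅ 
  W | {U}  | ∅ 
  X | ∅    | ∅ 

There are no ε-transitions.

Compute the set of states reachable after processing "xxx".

{U}

Start in {T}.
Read 'x': {T} → {W}.
Read 'x': {W} → {U}.
Read 'x': {U} → {U}.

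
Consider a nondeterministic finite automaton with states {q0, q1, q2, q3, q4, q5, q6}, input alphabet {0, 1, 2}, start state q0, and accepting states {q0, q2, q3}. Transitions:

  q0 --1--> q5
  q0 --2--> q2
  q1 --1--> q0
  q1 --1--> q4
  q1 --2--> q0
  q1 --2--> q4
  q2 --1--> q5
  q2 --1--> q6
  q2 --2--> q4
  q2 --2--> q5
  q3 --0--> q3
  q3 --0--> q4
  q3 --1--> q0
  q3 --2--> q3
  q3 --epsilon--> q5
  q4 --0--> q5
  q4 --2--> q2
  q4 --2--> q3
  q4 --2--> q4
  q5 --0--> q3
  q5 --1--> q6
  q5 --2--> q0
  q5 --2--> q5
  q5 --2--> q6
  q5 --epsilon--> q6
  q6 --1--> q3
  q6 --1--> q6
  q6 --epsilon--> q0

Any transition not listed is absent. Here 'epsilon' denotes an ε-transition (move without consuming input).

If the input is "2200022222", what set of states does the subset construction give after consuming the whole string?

Start in {q0}.
Read '2': q0→{q2}; now {q2}.
Read '2': q2→{q4, q5}; union {q4, q5}; ε-closure = {q0, q4, q5, q6}.
Read '0': q0→∅, q4→{q5}, q5→{q3}, q6→∅; union {q3, q5}; ε-closure = {q0, q3, q5, q6}.
Read '0': q0→∅, q3→{q3, q4}, q5→{q3}, q6→∅; union {q3, q4}; ε-closure = {q0, q3, q4, q5, q6}.
Read '0': q0→∅, q3→{q3, q4}, q4→{q5}, q5→{q3}, q6→∅; union {q3, q4, q5}; ε-closure = {q0, q3, q4, q5, q6}.
Read '2': q0→{q2}, q3→{q3}, q4→{q2, q3, q4}, q5→{q0, q5, q6}, q6→∅; now {q0, q2, q3, q4, q5, q6}.
Read '2': q0→{q2}, q2→{q4, q5}, q3→{q3}, q4→{q2, q3, q4}, q5→{q0, q5, q6}, q6→∅; now {q0, q2, q3, q4, q5, q6}.
Read '2': q0→{q2}, q2→{q4, q5}, q3→{q3}, q4→{q2, q3, q4}, q5→{q0, q5, q6}, q6→∅; now {q0, q2, q3, q4, q5, q6}.
Read '2': q0→{q2}, q2→{q4, q5}, q3→{q3}, q4→{q2, q3, q4}, q5→{q0, q5, q6}, q6→∅; now {q0, q2, q3, q4, q5, q6}.
Read '2': q0→{q2}, q2→{q4, q5}, q3→{q3}, q4→{q2, q3, q4}, q5→{q0, q5, q6}, q6→∅; now {q0, q2, q3, q4, q5, q6}.

{q0, q2, q3, q4, q5, q6}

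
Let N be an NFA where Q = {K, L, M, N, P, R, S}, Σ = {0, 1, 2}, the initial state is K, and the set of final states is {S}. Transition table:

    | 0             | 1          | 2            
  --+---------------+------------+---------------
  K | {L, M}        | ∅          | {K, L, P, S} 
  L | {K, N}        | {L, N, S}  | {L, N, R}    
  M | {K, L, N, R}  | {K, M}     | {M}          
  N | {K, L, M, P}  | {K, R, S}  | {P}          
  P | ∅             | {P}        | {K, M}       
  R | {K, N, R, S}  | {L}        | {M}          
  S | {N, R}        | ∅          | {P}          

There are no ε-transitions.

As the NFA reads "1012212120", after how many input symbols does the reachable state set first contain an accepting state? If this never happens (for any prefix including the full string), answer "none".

none

Start in {K}.
Read '1': K→∅; now ∅.
The set is empty and remains empty for the remaining 9 symbols.
No reachable set along the way intersects F.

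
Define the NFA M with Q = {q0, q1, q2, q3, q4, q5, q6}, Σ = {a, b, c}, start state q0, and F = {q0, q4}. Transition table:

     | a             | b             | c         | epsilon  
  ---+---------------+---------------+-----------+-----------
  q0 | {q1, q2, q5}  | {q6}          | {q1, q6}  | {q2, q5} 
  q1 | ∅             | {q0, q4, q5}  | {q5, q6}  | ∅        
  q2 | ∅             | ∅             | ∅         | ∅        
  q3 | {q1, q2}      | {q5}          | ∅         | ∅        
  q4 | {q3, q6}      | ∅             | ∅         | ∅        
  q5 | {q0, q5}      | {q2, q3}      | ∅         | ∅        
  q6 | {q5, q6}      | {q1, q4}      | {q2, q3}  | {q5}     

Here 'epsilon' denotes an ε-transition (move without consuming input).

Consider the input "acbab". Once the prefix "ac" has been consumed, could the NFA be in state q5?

Yes

Start: ε-closure({q0}) = {q0, q2, q5}.
Read 'a': {q0, q2, q5} → {q0, q1, q2, q5}.
Read 'c': {q0, q1, q2, q5} → {q1, q5, q6}.
State q5 is in {q1, q5, q6}.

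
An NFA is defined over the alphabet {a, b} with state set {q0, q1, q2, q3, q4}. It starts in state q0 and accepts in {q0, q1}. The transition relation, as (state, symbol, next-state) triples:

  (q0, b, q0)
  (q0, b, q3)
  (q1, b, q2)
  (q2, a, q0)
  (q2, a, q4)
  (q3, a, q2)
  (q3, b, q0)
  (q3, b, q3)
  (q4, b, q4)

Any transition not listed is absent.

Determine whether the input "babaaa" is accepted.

No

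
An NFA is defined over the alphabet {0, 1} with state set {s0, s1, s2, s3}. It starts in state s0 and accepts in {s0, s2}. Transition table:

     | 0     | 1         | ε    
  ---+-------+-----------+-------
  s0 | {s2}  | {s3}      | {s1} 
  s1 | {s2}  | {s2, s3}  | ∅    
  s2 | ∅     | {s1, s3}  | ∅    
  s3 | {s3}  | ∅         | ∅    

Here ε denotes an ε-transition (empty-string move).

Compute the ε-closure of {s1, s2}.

{s1, s2}

Begin with {s1, s2}.
No ε-moves leave this set, so the closure equals the set itself.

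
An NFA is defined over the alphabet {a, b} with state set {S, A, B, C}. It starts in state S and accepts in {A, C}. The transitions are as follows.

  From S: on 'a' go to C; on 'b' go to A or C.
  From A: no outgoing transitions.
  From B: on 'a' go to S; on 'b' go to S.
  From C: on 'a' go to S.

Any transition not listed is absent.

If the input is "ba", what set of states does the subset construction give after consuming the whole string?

{S}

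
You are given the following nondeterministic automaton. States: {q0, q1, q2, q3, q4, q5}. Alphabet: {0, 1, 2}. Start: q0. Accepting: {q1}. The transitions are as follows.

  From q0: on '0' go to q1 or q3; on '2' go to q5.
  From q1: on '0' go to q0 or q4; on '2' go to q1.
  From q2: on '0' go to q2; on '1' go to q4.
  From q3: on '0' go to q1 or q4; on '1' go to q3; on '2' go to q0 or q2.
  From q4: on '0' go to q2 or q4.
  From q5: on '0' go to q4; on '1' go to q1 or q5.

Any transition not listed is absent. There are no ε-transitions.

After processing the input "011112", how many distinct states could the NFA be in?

Start in {q0}.
Read '0': q0→{q1, q3}; now {q1, q3}.
Read '1': q1→∅, q3→{q3}; now {q3}.
Read '1': q3→{q3}; now {q3}.
Read '1': q3→{q3}; now {q3}.
Read '1': q3→{q3}; now {q3}.
Read '2': q3→{q0, q2}; now {q0, q2}.
That set has 2 states.

2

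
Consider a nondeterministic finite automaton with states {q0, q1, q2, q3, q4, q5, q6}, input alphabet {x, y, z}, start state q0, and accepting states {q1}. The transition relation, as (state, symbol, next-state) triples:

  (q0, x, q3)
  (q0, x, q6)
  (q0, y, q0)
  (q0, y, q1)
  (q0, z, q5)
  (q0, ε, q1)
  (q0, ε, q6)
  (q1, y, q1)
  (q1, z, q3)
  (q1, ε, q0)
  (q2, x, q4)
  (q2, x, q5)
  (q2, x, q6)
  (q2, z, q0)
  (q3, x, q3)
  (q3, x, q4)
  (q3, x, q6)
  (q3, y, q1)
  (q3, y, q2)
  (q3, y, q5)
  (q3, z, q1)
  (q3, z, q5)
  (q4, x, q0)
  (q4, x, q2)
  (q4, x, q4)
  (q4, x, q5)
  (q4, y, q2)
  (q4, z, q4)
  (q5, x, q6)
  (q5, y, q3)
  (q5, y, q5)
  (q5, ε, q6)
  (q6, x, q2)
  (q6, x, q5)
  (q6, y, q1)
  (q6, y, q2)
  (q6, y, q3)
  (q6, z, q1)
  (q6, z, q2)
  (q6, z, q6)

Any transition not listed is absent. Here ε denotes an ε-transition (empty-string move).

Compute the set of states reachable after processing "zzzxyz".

{q0, q1, q2, q3, q5, q6}

Start: ε-closure({q0}) = {q0, q1, q6}.
Read 'z': q0→{q5}, q1→{q3}, q6→{q1, q2, q6}; union {q1, q2, q3, q5, q6}; ε-closure = {q0, q1, q2, q3, q5, q6}.
Read 'z': q0→{q5}, q1→{q3}, q2→{q0}, q3→{q1, q5}, q5→∅, q6→{q1, q2, q6}; now {q0, q1, q2, q3, q5, q6}.
Read 'z': q0→{q5}, q1→{q3}, q2→{q0}, q3→{q1, q5}, q5→∅, q6→{q1, q2, q6}; now {q0, q1, q2, q3, q5, q6}.
Read 'x': q0→{q3, q6}, q1→∅, q2→{q4, q5, q6}, q3→{q3, q4, q6}, q5→{q6}, q6→{q2, q5}; now {q2, q3, q4, q5, q6}.
Read 'y': q2→∅, q3→{q1, q2, q5}, q4→{q2}, q5→{q3, q5}, q6→{q1, q2, q3}; union {q1, q2, q3, q5}; ε-closure = {q0, q1, q2, q3, q5, q6}.
Read 'z': q0→{q5}, q1→{q3}, q2→{q0}, q3→{q1, q5}, q5→∅, q6→{q1, q2, q6}; now {q0, q1, q2, q3, q5, q6}.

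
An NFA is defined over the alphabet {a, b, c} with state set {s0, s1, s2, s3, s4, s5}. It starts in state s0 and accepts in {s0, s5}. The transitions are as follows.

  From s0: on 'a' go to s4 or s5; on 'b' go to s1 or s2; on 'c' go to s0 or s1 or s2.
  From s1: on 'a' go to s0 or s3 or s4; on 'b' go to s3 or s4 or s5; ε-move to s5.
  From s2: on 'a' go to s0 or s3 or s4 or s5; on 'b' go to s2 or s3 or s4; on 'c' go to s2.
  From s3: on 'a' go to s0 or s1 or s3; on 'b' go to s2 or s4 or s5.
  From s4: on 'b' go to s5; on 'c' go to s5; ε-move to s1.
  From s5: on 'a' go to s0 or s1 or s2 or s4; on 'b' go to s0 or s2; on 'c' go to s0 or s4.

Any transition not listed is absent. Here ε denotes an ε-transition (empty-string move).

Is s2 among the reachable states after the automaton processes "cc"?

Start in {s0}.
Read 'c': {s0} → {s0, s1, s2, s5}.
Read 'c': {s0, s1, s2, s5} → {s0, s1, s2, s4, s5}.
State s2 is in {s0, s1, s2, s4, s5}.

Yes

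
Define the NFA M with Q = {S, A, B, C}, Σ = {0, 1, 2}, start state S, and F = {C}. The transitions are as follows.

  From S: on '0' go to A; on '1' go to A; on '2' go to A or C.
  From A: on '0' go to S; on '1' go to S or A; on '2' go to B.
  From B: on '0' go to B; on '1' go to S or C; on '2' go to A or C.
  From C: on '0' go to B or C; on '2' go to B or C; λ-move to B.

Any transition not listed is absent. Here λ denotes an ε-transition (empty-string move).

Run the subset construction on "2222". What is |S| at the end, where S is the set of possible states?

Start in {S}.
Read '2': S→{A, C}; union {A, C}; ε-closure = {A, B, C}.
Read '2': A→{B}, B→{A, C}, C→{B, C}; now {A, B, C}.
Read '2': A→{B}, B→{A, C}, C→{B, C}; now {A, B, C}.
Read '2': A→{B}, B→{A, C}, C→{B, C}; now {A, B, C}.
That set has 3 states.

3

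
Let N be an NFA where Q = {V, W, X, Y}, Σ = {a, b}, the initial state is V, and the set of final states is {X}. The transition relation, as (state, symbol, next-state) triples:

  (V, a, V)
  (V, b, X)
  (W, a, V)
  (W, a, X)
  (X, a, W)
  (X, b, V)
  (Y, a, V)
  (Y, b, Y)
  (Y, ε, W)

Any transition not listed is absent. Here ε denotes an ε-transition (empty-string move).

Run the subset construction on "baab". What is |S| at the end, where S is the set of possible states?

2

Start in {V}.
Read 'b': V→{X}; now {X}.
Read 'a': X→{W}; now {W}.
Read 'a': W→{V, X}; now {V, X}.
Read 'b': V→{X}, X→{V}; now {V, X}.
That set has 2 states.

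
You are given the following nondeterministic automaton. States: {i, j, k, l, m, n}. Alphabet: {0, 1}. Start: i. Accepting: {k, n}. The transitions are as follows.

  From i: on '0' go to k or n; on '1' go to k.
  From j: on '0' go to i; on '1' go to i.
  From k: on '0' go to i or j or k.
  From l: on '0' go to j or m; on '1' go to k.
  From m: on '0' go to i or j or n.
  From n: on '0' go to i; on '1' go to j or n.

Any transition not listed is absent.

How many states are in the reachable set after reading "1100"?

Start in {i}.
Read '1': i→{k}; now {k}.
Read '1': k→∅; now ∅.
The set is empty and remains empty for the remaining 2 symbols.
That set has 0 states.

0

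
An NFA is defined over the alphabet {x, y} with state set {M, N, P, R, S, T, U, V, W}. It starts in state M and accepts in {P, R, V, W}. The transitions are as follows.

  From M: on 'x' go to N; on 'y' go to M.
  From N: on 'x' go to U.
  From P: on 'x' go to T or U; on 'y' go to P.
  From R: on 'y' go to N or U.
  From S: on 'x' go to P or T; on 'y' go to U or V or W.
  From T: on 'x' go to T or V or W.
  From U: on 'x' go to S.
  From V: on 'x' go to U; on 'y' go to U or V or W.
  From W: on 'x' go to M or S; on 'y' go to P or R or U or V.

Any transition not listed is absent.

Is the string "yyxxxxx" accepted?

Yes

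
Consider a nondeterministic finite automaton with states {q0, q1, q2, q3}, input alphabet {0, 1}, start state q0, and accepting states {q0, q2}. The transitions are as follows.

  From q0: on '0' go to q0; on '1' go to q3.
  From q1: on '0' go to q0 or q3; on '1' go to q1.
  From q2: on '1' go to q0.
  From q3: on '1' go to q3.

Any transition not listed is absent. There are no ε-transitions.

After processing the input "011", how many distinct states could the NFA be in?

1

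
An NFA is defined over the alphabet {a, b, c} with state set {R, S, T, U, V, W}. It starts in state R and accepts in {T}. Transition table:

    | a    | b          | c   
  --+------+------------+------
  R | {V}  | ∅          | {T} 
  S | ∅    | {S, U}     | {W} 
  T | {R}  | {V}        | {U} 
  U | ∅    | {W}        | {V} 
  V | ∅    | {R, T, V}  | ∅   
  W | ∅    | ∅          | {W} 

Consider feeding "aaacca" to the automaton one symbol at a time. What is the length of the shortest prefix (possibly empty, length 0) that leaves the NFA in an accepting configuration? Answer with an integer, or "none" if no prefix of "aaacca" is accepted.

none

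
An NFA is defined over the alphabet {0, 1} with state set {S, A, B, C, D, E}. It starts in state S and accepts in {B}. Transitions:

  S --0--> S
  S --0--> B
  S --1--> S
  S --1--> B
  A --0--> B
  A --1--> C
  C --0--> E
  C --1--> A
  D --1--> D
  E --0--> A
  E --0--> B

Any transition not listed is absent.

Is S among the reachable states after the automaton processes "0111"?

Yes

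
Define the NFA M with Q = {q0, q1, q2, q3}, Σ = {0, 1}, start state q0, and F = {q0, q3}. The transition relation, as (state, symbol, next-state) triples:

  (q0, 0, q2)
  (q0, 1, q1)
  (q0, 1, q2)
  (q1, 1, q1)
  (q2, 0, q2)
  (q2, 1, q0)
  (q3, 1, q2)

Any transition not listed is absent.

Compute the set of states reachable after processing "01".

{q0}

Start in {q0}.
Read '0': q0→{q2}; now {q2}.
Read '1': q2→{q0}; now {q0}.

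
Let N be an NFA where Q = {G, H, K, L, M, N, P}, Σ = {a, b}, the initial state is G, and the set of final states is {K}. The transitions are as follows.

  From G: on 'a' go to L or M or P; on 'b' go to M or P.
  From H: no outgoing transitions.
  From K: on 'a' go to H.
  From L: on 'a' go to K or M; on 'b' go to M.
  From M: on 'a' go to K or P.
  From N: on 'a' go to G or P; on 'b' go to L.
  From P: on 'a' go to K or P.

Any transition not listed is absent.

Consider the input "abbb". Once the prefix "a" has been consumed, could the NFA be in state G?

Start in {G}.
Read 'a': G→{L, M, P}; now {L, M, P}.
State G is not in {L, M, P}.

No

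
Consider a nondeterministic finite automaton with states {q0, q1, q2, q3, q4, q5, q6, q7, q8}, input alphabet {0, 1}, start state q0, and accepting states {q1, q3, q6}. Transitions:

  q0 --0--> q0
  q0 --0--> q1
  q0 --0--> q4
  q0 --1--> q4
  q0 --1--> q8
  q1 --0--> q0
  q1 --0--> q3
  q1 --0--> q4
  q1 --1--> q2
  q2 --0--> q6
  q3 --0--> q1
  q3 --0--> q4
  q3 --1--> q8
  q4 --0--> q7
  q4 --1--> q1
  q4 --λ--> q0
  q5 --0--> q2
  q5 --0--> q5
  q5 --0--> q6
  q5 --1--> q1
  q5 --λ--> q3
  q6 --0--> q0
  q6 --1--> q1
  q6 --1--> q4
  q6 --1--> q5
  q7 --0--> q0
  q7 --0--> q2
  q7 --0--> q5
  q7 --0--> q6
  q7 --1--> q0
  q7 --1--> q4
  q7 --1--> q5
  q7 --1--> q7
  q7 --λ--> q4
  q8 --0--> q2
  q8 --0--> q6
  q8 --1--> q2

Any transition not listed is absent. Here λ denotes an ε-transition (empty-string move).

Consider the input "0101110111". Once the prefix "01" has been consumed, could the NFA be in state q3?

No

Start in {q0}.
Read '0': {q0} → {q0, q1, q4}.
Read '1': {q0, q1, q4} → {q0, q1, q2, q4, q8}.
State q3 is not in {q0, q1, q2, q4, q8}.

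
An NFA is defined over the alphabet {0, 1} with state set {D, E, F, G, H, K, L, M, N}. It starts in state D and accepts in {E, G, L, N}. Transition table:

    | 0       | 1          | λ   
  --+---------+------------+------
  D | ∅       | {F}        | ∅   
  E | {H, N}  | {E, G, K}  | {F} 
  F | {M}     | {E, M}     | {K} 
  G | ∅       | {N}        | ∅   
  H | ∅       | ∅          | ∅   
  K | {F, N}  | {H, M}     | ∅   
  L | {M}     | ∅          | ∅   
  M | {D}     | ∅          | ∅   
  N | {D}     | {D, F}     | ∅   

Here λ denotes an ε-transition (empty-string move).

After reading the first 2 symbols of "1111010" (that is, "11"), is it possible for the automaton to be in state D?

Start in {D}.
Read '1': D→{F}; union {F}; ε-closure = {F, K}.
Read '1': F→{E, M}, K→{H, M}; union {E, H, M}; ε-closure = {E, F, H, K, M}.
State D is not in {E, F, H, K, M}.

No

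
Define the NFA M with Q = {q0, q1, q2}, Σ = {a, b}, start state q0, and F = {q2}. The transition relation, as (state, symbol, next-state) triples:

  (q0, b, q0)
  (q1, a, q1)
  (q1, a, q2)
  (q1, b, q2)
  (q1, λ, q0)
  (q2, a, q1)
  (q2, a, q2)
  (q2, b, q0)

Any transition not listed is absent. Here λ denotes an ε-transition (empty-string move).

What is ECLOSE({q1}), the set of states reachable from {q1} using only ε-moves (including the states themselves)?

{q0, q1}

Begin with {q1}.
ε-move q1 → q0; add q0.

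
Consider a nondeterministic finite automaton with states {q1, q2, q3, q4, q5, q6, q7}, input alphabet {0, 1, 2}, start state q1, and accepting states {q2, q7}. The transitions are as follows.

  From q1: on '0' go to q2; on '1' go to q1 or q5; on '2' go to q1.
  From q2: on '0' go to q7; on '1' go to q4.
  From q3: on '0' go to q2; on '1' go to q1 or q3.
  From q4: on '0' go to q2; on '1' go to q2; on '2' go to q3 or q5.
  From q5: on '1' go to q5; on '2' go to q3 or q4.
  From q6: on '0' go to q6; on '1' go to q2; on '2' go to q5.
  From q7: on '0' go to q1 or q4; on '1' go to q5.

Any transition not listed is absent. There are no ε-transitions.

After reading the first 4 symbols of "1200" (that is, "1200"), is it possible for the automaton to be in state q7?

Start in {q1}.
Read '1': q1→{q1, q5}; now {q1, q5}.
Read '2': q1→{q1}, q5→{q3, q4}; now {q1, q3, q4}.
Read '0': q1→{q2}, q3→{q2}, q4→{q2}; now {q2}.
Read '0': q2→{q7}; now {q7}.
State q7 is in {q7}.

Yes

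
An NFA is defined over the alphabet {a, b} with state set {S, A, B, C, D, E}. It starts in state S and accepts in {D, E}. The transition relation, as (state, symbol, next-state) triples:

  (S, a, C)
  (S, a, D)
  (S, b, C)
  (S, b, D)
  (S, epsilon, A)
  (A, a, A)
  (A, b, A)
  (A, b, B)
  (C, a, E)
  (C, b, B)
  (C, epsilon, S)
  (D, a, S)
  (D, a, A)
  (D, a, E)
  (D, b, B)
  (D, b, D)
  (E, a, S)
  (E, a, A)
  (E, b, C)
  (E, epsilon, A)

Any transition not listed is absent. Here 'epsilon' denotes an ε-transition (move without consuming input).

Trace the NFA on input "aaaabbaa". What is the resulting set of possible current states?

Start: ε-closure({S}) = {S, A}.
Read 'a': S→{C, D}, A→{A}; union {A, C, D}; ε-closure = {S, A, C, D}.
Read 'a': S→{C, D}, A→{A}, C→{E}, D→{S, A, E}; now {S, A, C, D, E}.
Read 'a': S→{C, D}, A→{A}, C→{E}, D→{S, A, E}, E→{S, A}; now {S, A, C, D, E}.
Read 'a': S→{C, D}, A→{A}, C→{E}, D→{S, A, E}, E→{S, A}; now {S, A, C, D, E}.
Read 'b': S→{C, D}, A→{A, B}, C→{B}, D→{B, D}, E→{C}; union {A, B, C, D}; ε-closure = {S, A, B, C, D}.
Read 'b': S→{C, D}, A→{A, B}, B→∅, C→{B}, D→{B, D}; union {A, B, C, D}; ε-closure = {S, A, B, C, D}.
Read 'a': S→{C, D}, A→{A}, B→∅, C→{E}, D→{S, A, E}; now {S, A, C, D, E}.
Read 'a': S→{C, D}, A→{A}, C→{E}, D→{S, A, E}, E→{S, A}; now {S, A, C, D, E}.

{S, A, C, D, E}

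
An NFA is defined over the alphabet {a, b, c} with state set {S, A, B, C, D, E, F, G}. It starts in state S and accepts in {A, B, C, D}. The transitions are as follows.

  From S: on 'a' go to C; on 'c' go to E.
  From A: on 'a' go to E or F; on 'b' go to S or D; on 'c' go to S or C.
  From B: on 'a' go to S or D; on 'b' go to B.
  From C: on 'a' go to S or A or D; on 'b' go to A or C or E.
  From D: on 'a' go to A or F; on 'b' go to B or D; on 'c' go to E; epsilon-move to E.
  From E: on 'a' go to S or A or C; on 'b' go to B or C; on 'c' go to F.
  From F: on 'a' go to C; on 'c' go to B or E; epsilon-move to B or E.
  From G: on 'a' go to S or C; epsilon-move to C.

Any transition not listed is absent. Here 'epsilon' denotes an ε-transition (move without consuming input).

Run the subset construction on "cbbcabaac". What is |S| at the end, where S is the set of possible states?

Start in {S}.
Read 'c': S→{E}; now {E}.
Read 'b': E→{B, C}; now {B, C}.
Read 'b': B→{B}, C→{A, C, E}; now {A, B, C, E}.
Read 'c': A→{S, C}, B→∅, C→∅, E→{F}; union {S, C, F}; ε-closure = {S, B, C, E, F}.
Read 'a': S→{C}, B→{S, D}, C→{S, A, D}, E→{S, A, C}, F→{C}; union {S, A, C, D}; ε-closure = {S, A, C, D, E}.
Read 'b': S→∅, A→{S, D}, C→{A, C, E}, D→{B, D}, E→{B, C}; now {S, A, B, C, D, E}.
Read 'a': S→{C}, A→{E, F}, B→{S, D}, C→{S, A, D}, D→{A, F}, E→{S, A, C}; union {S, A, C, D, E, F}; ε-closure = {S, A, B, C, D, E, F}.
Read 'a': S→{C}, A→{E, F}, B→{S, D}, C→{S, A, D}, D→{A, F}, E→{S, A, C}, F→{C}; union {S, A, C, D, E, F}; ε-closure = {S, A, B, C, D, E, F}.
Read 'c': S→{E}, A→{S, C}, B→∅, C→∅, D→{E}, E→{F}, F→{B, E}; now {S, B, C, E, F}.
That set has 5 states.

5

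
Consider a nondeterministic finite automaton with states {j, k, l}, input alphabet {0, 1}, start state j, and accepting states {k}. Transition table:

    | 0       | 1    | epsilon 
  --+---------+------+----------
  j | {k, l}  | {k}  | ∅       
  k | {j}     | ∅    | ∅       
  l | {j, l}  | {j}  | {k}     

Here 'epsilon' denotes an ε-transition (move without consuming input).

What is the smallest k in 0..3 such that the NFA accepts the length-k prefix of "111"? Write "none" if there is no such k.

1

Start in {j}.
Read '1': j→{k}; now {k}.
None of the earlier sets intersect F, but {k} does.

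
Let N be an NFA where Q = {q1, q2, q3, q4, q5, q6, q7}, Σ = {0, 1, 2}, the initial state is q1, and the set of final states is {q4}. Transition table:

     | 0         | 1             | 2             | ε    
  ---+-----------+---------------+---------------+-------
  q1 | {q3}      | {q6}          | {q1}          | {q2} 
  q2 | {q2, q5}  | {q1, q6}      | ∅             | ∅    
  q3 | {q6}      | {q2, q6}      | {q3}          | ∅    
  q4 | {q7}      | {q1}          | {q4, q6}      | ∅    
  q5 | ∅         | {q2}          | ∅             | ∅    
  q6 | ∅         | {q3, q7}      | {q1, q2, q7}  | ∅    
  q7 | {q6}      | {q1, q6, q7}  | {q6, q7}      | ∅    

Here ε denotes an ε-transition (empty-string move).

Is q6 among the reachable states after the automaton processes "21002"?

No

Start: ε-closure({q1}) = {q1, q2}.
Read '2': {q1, q2} → {q1, q2}.
Read '1': {q1, q2} → {q1, q2, q6}.
Read '0': {q1, q2, q6} → {q2, q3, q5}.
Read '0': {q2, q3, q5} → {q2, q5, q6}.
Read '2': {q2, q5, q6} → {q1, q2, q7}.
State q6 is not in {q1, q2, q7}.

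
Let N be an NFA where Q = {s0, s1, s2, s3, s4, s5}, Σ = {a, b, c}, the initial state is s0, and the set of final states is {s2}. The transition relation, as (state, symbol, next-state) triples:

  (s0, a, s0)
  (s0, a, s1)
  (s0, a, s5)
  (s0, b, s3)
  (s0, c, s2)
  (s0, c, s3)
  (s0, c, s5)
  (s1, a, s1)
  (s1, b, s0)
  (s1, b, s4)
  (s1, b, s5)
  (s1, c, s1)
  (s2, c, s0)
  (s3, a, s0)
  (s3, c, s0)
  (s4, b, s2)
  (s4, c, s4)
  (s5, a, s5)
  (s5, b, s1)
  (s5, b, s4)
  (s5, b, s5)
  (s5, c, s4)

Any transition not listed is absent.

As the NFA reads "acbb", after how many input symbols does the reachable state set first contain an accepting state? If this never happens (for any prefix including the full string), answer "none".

2

Start in {s0}.
Read 'a': {s0} → {s0, s1, s5}.
Read 'c': {s0, s1, s5} → {s1, s2, s3, s4, s5}.
None of the earlier sets intersect F, but {s1, s2, s3, s4, s5} does.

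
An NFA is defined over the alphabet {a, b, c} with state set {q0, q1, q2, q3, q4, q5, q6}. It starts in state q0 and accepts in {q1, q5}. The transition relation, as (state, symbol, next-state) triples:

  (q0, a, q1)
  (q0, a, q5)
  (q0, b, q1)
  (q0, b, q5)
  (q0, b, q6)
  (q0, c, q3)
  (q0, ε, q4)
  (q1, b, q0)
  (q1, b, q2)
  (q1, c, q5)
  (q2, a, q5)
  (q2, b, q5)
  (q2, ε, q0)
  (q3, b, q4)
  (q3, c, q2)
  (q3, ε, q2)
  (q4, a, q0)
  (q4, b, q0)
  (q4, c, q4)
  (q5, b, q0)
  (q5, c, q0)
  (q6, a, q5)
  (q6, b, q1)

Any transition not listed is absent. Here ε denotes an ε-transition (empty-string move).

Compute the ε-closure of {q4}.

{q4}

Begin with {q4}.
No ε-moves leave this set, so the closure equals the set itself.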